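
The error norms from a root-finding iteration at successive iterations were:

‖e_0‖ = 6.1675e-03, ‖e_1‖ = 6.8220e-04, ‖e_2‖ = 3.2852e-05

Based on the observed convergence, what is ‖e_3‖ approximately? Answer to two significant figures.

5.0e-7

First estimate the order: p ≈ ln(‖e_2‖/‖e_1‖) / ln(‖e_1‖/‖e_0‖) = ln(3.2852e-05/6.8220e-04)/ln(6.8220e-04/6.1675e-03) = ln(0.048156)/ln(0.110612) ≈ 1.3777.
Then ‖e_3‖ ≈ ‖e_2‖·(‖e_2‖/‖e_1‖)^p = 3.2852e-05·(0.048156)^1.3777 = 3.2852e-05·0.015314 ≈ 5.031e-07.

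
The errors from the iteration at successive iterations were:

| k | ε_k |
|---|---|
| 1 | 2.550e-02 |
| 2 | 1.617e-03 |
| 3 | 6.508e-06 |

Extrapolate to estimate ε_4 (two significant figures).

1.1e-10

First estimate the order: p ≈ ln(ε_3/ε_2) / ln(ε_2/ε_1) = ln(6.508e-06/1.617e-03)/ln(1.617e-03/2.550e-02) = ln(0.00402474)/ln(0.0634118) ≈ 1.9997.
Then ε_4 ≈ ε_3·(ε_3/ε_2)^p = 6.508e-06·(0.00402474)^1.9997 = 6.508e-06·1.62254e-05 ≈ 1.056e-10.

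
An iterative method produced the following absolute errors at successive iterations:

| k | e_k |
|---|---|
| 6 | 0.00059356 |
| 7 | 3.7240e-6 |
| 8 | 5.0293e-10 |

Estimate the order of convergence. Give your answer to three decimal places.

p ≈ ln(e_8/e_7) / ln(e_7/e_6)
  = ln(5.0293e-10/3.7240e-6) / ln(3.7240e-6/0.00059356)
  = ln(0.000135051) / ln(0.00627401)
  = -8.909858 / -5.071340 ≈ 1.756904

1.757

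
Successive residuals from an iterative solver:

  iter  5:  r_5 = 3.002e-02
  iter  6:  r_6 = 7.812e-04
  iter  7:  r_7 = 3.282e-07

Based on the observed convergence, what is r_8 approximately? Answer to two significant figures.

2.1e-14

First estimate the order: p ≈ ln(r_7/r_6) / ln(r_6/r_5) = ln(3.282e-07/7.812e-04)/ln(7.812e-04/3.002e-02) = ln(0.000420123)/ln(0.0260227) ≈ 2.1308.
Then r_8 ≈ r_7·(r_7/r_6)^p = 3.282e-07·(0.000420123)^2.1308 = 3.282e-07·6.38397e-08 ≈ 2.095e-14.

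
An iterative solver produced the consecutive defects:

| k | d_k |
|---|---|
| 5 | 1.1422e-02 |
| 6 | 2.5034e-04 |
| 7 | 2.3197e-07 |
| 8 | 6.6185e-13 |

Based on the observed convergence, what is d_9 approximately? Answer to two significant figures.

First estimate the order: p ≈ ln(d_8/d_7) / ln(d_7/d_6) = ln(6.6185e-13/2.3197e-07)/ln(2.3197e-07/2.5034e-04) = ln(2.85317e-06)/ln(0.00092662) ≈ 1.8281.
Then d_9 ≈ d_8·(d_8/d_7)^p = 6.6185e-13·(2.85317e-06)^1.8281 = 6.6185e-13·7.30776e-11 ≈ 4.837e-23.

4.8e-23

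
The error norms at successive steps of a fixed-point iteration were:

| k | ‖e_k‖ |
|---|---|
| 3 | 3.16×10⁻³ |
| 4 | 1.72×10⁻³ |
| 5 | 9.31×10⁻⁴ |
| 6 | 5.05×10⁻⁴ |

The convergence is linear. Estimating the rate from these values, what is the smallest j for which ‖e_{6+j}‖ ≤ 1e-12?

33

Rate ρ ≈ ‖e_6‖/‖e_5‖ = 5.05×10⁻⁴/9.31×10⁻⁴ = 0.5424.
After j more steps, ‖e_{6+j}‖ ≈ 5.05×10⁻⁴·ρ^j; need ρ^j ≤ 1e-12/5.05×10⁻⁴ = 1.9802e-09.
j ≥ ln(1.9802e-09)/ln(0.5424) = -20.0401/-0.61175 = 32.759.
So 33 more iterations are needed.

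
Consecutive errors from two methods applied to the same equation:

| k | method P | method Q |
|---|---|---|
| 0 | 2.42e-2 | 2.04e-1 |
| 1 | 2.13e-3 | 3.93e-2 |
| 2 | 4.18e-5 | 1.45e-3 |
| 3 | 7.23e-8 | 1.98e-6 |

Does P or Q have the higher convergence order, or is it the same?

Q

Method P: p ≈ ln(7.23e-8/4.18e-5)/ln(4.18e-5/2.13e-3) ≈ 1.62.
Method Q: p ≈ ln(1.98e-6/1.45e-3)/ln(1.45e-3/3.93e-2) ≈ 2.00.
Method Q has the higher order (≈2.0 vs ≈1.6).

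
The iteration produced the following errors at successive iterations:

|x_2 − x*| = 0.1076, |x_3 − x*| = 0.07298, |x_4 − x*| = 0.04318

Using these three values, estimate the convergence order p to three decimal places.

p ≈ ln(|x_4 − x*|/|x_3 − x*|) / ln(|x_3 − x*|/|x_2 − x*|)
  = ln(0.04318/0.07298) / ln(0.07298/0.1076)
  = ln(0.591669) / ln(0.678253)
  = -0.524808 / -0.388235 ≈ 1.351779

1.352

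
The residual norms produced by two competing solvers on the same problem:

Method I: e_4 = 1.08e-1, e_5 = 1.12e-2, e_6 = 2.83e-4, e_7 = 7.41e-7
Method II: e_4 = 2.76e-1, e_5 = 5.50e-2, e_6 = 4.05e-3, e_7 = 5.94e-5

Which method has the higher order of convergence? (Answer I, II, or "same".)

same

Method I: p ≈ ln(7.41e-7/2.83e-4)/ln(2.83e-4/1.12e-2) ≈ 1.62.
Method II: p ≈ ln(5.94e-5/4.05e-3)/ln(4.05e-3/5.50e-2) ≈ 1.62.
Both orders ≈ 1.6 — effectively the same.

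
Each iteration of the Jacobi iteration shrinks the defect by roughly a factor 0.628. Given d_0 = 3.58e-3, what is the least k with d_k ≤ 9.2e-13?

After k steps, d_k ≈ 3.58e-3·0.628^k.
Need 0.628^k ≤ 9.2e-13/3.58e-3 = 2.56983e-10.
k ≥ ln(2.56983e-10)/ln(0.628) = -22.0820/-0.46522 = 47.466.
Smallest integer k = 48.

48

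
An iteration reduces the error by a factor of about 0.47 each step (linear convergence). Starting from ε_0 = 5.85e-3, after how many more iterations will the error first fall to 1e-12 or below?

After k steps, ε_k ≈ 5.85e-3·0.47^k.
Need 0.47^k ≤ 1e-12/5.85e-3 = 1.7094e-10.
k ≥ ln(1.7094e-10)/ln(0.47) = -22.4897/-0.75502 = 29.787.
Smallest integer k = 30.

30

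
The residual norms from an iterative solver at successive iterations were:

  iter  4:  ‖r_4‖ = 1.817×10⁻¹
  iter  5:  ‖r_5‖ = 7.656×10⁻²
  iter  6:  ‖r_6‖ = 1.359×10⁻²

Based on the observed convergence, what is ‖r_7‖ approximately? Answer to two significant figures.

First estimate the order: p ≈ ln(‖r_6‖/‖r_5‖) / ln(‖r_5‖/‖r_4‖) = ln(1.359×10⁻²/7.656×10⁻²)/ln(7.656×10⁻²/1.817×10⁻¹) = ln(0.177508)/ln(0.421354) ≈ 2.0002.
Then ‖r_7‖ ≈ ‖r_6‖·(‖r_6‖/‖r_5‖)^p = 1.359×10⁻²·(0.177508)^2.0002 = 1.359×10⁻²·0.0314982 ≈ 0.0004281.

4.3e-4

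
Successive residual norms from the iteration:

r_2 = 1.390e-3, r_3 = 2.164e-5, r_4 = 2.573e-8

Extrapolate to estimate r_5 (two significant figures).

First estimate the order: p ≈ ln(r_4/r_3) / ln(r_3/r_2) = ln(2.573e-8/2.164e-5)/ln(2.164e-5/1.390e-3) = ln(0.001189)/ln(0.0155683) ≈ 1.6179.
Then r_5 ≈ r_4·(r_4/r_3)^p = 2.573e-8·(0.001189)^1.6179 = 2.573e-8·1.85326e-05 ≈ 4.768e-13.

4.8e-13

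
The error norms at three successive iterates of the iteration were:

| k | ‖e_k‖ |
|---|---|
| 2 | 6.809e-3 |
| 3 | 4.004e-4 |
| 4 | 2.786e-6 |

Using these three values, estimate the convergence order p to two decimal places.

p ≈ ln(‖e_4‖/‖e_3‖) / ln(‖e_3‖/‖e_2‖)
  = ln(2.786e-6/4.004e-4) / ln(4.004e-4/6.809e-3)
  = ln(0.00695804) / ln(0.0588045)
  = -4.96786 / -2.83354 ≈ 1.75323

1.75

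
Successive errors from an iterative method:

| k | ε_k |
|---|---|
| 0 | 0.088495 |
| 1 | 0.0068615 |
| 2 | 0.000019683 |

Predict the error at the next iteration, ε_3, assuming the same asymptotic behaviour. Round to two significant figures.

First estimate the order: p ≈ ln(ε_2/ε_1) / ln(ε_1/ε_0) = ln(0.000019683/0.0068615)/ln(0.0068615/0.088495) = ln(0.00286861)/ln(0.0775355) ≈ 2.2894.
Then ε_3 ≈ ε_2·(ε_2/ε_1)^p = 0.000019683·(0.00286861)^2.2894 = 0.000019683·1.51214e-06 ≈ 2.976e-11.

3.0e-11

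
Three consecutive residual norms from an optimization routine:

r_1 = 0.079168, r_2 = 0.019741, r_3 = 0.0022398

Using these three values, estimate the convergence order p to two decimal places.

1.57

p ≈ ln(r_3/r_2) / ln(r_2/r_1)
  = ln(0.0022398/0.019741) / ln(0.019741/0.079168)
  = ln(0.113459) / ln(0.249356)
  = -2.17631 / -1.38887 ≈ 1.56696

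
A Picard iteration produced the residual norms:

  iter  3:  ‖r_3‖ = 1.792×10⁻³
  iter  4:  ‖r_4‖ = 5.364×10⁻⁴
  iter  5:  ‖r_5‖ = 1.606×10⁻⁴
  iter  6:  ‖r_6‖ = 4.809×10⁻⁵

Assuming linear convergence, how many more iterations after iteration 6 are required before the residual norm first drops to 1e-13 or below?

Rate ρ ≈ ‖r_6‖/‖r_5‖ = 4.809×10⁻⁵/1.606×10⁻⁴ = 0.2994.
After j more steps, ‖r_{6+j}‖ ≈ 4.809×10⁻⁵·ρ^j; need ρ^j ≤ 1e-13/4.809×10⁻⁵ = 2.07943e-09.
j ≥ ln(2.07943e-09)/ln(0.2994) = -19.9912/-1.20597 = 16.577.
So 17 more iterations are needed.

17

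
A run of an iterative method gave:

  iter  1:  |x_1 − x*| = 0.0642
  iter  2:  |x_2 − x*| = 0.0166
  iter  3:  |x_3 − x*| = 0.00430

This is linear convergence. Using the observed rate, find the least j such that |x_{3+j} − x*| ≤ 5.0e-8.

9

Rate ρ ≈ |x_3 − x*|/|x_2 − x*| = 0.00430/0.0166 = 0.2590.
After j more steps, |x_{3+j} − x*| ≈ 0.00430·ρ^j; need ρ^j ≤ 5.0e-8/0.00430 = 1.16279e-05.
j ≥ ln(1.16279e-05)/ln(0.2590) = -11.3621/-1.35093 = 8.411.
So 9 more iterations are needed.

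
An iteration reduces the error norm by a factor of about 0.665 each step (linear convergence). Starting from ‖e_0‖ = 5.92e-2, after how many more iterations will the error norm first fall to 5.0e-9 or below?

After k steps, ‖e_k‖ ≈ 5.92e-2·0.665^k.
Need 0.665^k ≤ 5.0e-9/5.92e-2 = 8.44595e-08.
k ≥ ln(8.44595e-08)/ln(0.665) = -16.2870/-0.40797 = 39.922.
Smallest integer k = 40.

40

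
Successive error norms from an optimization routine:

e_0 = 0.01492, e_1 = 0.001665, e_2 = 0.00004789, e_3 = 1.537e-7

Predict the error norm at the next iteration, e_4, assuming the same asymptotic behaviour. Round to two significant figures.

1.4e-11

First estimate the order: p ≈ ln(e_3/e_2) / ln(e_2/e_1) = ln(1.537e-7/0.00004789)/ln(0.00004789/0.001665) = ln(0.00320944)/ln(0.0287628) ≈ 1.6180.
Then e_4 ≈ e_3·(e_3/e_2)^p = 1.537e-7·(0.00320944)^1.6180 = 1.537e-7·9.23427e-05 ≈ 1.419e-11.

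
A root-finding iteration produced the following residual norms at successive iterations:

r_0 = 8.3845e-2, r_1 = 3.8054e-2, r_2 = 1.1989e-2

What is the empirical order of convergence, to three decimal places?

1.462

p ≈ ln(r_2/r_1) / ln(r_1/r_0)
  = ln(1.1989e-2/3.8054e-2) / ln(3.8054e-2/8.3845e-2)
  = ln(0.315052) / ln(0.453861)
  = -1.155018 / -0.789964 ≈ 1.462115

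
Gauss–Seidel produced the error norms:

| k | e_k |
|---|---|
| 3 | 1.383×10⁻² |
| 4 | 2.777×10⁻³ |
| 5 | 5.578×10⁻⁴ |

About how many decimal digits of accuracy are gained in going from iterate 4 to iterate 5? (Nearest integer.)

1

Digits gained ≈ log₁₀(e_4/e_5) = log₁₀(2.777×10⁻³/5.578×10⁻⁴) = log₁₀(4.97849) ≈ 0.697.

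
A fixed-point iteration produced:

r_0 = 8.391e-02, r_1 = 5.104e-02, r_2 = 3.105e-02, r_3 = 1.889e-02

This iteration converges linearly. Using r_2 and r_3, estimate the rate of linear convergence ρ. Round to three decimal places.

0.608

ρ ≈ r_3/r_2 = 1.889e-02/3.105e-02 = 0.60837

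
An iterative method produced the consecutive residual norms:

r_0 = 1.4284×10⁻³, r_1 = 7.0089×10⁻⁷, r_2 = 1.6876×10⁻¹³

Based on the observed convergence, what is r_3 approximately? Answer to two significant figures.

First estimate the order: p ≈ ln(r_2/r_1) / ln(r_1/r_0) = ln(1.6876×10⁻¹³/7.0089×10⁻⁷)/ln(7.0089×10⁻⁷/1.4284×10⁻³) = ln(2.4078e-07)/ln(0.000490682) ≈ 2.0000.
Then r_3 ≈ r_2·(r_2/r_1)^p = 1.6876×10⁻¹³·(2.4078e-07)^2.0000 = 1.6876×10⁻¹³·5.7975e-14 ≈ 9.784e-27.

9.8e-27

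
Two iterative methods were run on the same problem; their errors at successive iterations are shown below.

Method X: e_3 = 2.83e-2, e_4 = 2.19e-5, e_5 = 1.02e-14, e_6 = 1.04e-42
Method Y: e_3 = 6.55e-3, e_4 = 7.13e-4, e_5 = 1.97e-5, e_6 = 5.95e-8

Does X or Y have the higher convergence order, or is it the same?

X

Method X: p ≈ ln(1.04e-42/1.02e-14)/ln(1.02e-14/2.19e-5) ≈ 3.00.
Method Y: p ≈ ln(5.95e-8/1.97e-5)/ln(1.97e-5/7.13e-4) ≈ 1.62.
Method X has the higher order (≈3.0 vs ≈1.6).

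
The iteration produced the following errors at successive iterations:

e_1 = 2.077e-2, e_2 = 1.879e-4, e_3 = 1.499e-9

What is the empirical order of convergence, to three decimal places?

p ≈ ln(e_3/e_2) / ln(e_2/e_1)
  = ln(1.499e-9/1.879e-4) / ln(1.879e-4/2.077e-2)
  = ln(7.97765e-06) / ln(0.0090467)
  = -11.738867 / -4.705355 ≈ 2.494789

2.495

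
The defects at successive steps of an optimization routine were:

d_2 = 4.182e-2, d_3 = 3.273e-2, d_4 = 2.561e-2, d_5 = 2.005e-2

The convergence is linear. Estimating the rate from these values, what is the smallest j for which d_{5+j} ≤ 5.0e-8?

Rate ρ ≈ d_5/d_4 = 2.005e-2/2.561e-2 = 0.7829.
After j more steps, d_{5+j} ≈ 2.005e-2·ρ^j; need ρ^j ≤ 5.0e-8/2.005e-2 = 2.49377e-06.
j ≥ ln(2.49377e-06)/ln(0.7829) = -12.9017/-0.24475 = 52.714.
So 53 more iterations are needed.

53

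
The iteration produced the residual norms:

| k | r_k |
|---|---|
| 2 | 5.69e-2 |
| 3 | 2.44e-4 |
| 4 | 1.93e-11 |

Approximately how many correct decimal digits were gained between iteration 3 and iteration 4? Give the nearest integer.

7

Digits gained ≈ log₁₀(r_3/r_4) = log₁₀(2.44e-4/1.93e-11) = log₁₀(1.26425e+07) ≈ 7.102.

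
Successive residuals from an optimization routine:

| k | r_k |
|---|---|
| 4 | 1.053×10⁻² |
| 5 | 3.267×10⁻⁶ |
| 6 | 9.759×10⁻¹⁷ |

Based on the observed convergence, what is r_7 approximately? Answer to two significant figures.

2.6e-48

First estimate the order: p ≈ ln(r_6/r_5) / ln(r_5/r_4) = ln(9.759×10⁻¹⁷/3.267×10⁻⁶)/ln(3.267×10⁻⁶/1.053×10⁻²) = ln(2.98714e-11)/ln(0.000310256) ≈ 3.0000.
Then r_7 ≈ r_6·(r_6/r_5)^p = 9.759×10⁻¹⁷·(2.98714e-11)^3.0000 = 9.759×10⁻¹⁷·2.66543e-32 ≈ 2.601e-48.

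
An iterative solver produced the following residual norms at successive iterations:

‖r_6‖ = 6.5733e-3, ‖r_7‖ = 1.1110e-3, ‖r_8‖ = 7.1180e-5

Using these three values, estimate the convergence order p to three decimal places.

p ≈ ln(‖r_8‖/‖r_7‖) / ln(‖r_7‖/‖r_6‖)
  = ln(7.1180e-5/1.1110e-3) / ln(1.1110e-3/6.5733e-3)
  = ln(0.0640684) / ln(0.169017)
  = -2.747804 / -1.777756 ≈ 1.545659

1.546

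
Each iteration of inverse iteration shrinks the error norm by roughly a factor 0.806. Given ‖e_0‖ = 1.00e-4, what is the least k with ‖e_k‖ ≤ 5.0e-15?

After k steps, ‖e_k‖ ≈ 1.00e-4·0.806^k.
Need 0.806^k ≤ 5.0e-15/1.00e-4 = 5e-11.
k ≥ ln(5e-11)/ln(0.806) = -23.7190/-0.21567 = 109.978.
Smallest integer k = 110.

110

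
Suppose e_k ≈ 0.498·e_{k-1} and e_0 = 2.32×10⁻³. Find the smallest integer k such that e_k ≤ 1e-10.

After k steps, e_k ≈ 2.32×10⁻³·0.498^k.
Need 0.498^k ≤ 1e-10/2.32×10⁻³ = 4.31034e-08.
k ≥ ln(4.31034e-08)/ln(0.498) = -16.9597/-0.69716 = 24.327.
Smallest integer k = 25.

25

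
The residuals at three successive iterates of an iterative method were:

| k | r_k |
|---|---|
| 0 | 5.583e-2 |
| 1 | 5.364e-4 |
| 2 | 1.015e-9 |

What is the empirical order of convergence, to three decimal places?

2.837

p ≈ ln(r_2/r_1) / ln(r_1/r_0)
  = ln(1.015e-9/5.364e-4) / ln(5.364e-4/5.583e-2)
  = ln(1.89224e-06) / ln(0.00960774)
  = -13.177749 / -4.645186 ≈ 2.836861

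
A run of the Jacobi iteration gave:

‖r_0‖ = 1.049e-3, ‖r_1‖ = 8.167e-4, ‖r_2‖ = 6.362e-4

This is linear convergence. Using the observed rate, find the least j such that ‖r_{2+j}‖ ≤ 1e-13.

Rate ρ ≈ ‖r_2‖/‖r_1‖ = 6.362e-4/8.167e-4 = 0.7790.
After j more steps, ‖r_{2+j}‖ ≈ 6.362e-4·ρ^j; need ρ^j ≤ 1e-13/6.362e-4 = 1.57183e-10.
j ≥ ln(1.57183e-10)/ln(0.7790) = -22.5736/-0.24974 = 90.388.
So 91 more iterations are needed.

91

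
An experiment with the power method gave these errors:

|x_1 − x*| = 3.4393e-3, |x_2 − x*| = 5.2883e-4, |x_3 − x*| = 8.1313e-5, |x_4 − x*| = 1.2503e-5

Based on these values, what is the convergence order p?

Consecutive ratios: |x_4 − x*|/|x_3 − x*| = 1.2503e-5/8.1313e-5 = 0.153764, |x_3 − x*|/|x_2 − x*| = 8.1313e-5/5.2883e-4 = 0.15376.
p ≈ ln(0.153764)/ln(0.15376) = -1.8723/-1.8724 ≈ 1.00.
So the convergence is linear (order 1).

1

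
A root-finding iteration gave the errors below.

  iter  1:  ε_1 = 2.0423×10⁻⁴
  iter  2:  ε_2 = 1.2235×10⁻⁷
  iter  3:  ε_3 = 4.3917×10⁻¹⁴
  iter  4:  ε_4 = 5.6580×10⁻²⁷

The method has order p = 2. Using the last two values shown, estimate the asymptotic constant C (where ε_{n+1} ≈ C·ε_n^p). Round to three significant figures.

C ≈ ε_4 / ε_3^2
  = 5.6580×10⁻²⁷ / (4.3917×10⁻¹⁴)^2
  = 5.6580×10⁻²⁷ / 1.9287e-27 ≈ 2.9336

2.93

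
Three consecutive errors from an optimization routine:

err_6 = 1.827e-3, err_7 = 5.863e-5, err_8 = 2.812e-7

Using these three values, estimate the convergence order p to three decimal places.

1.553

p ≈ ln(err_8/err_7) / ln(err_7/err_6)
  = ln(2.812e-7/5.863e-5) / ln(5.863e-5/1.827e-3)
  = ln(0.00479618) / ln(0.0320909)
  = -5.339936 / -3.439183 ≈ 1.552676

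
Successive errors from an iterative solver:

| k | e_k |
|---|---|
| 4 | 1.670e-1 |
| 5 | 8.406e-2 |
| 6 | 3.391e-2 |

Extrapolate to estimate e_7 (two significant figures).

First estimate the order: p ≈ ln(e_6/e_5) / ln(e_5/e_4) = ln(3.391e-2/8.406e-2)/ln(8.406e-2/1.670e-1) = ln(0.403402)/ln(0.503353) ≈ 1.3225.
Then e_7 ≈ e_6·(e_6/e_5)^p = 3.391e-2·(0.403402)^1.3225 = 3.391e-2·0.301015 ≈ 0.01021.

1.0e-2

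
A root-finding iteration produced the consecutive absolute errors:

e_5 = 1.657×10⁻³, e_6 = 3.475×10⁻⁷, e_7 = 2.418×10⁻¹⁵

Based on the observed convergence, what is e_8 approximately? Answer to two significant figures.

First estimate the order: p ≈ ln(e_7/e_6) / ln(e_6/e_5) = ln(2.418×10⁻¹⁵/3.475×10⁻⁷)/ln(3.475×10⁻⁷/1.657×10⁻³) = ln(6.95827e-09)/ln(0.000209716) ≈ 2.2177.
Then e_8 ≈ e_7·(e_7/e_6)^p = 2.418×10⁻¹⁵·(6.95827e-09)^2.2177 = 2.418×10⁻¹⁵·8.11176e-19 ≈ 1.961e-33.

2.0e-33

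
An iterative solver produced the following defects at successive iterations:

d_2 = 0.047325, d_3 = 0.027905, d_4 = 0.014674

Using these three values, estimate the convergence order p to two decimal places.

1.22

p ≈ ln(d_4/d_3) / ln(d_3/d_2)
  = ln(0.014674/0.027905) / ln(0.027905/0.047325)
  = ln(0.525856) / ln(0.589646)
  = -0.64273 / -0.52823 ≈ 1.21676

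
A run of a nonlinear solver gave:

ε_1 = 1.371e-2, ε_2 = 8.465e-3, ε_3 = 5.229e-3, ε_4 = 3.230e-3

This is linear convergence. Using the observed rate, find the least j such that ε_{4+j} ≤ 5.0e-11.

38

Rate ρ ≈ ε_4/ε_3 = 3.230e-3/5.229e-3 = 0.6177.
After j more steps, ε_{4+j} ≈ 3.230e-3·ρ^j; need ρ^j ≤ 5.0e-11/3.230e-3 = 1.54799e-08.
j ≥ ln(1.54799e-08)/ln(0.6177) = -17.9837/-0.48175 = 37.330.
So 38 more iterations are needed.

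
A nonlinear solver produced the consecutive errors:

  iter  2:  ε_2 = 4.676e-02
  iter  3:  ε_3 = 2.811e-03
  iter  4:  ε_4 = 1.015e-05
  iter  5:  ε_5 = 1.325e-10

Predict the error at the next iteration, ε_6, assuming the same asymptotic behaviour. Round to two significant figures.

First estimate the order: p ≈ ln(ε_5/ε_4) / ln(ε_4/ε_3) = ln(1.325e-10/1.015e-05)/ln(1.015e-05/2.811e-03) = ln(1.30542e-05)/ln(0.00361081) ≈ 1.9998.
Then ε_6 ≈ ε_5·(ε_5/ε_4)^p = 1.325e-10·(1.30542e-05)^1.9998 = 1.325e-10·1.70796e-10 ≈ 2.263e-20.

2.3e-20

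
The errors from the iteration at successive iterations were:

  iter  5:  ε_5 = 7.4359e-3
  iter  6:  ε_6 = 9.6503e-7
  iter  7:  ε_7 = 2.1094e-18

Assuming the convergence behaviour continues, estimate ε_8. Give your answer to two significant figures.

First estimate the order: p ≈ ln(ε_7/ε_6) / ln(ε_6/ε_5) = ln(2.1094e-18/9.6503e-7)/ln(9.6503e-7/7.4359e-3) = ln(2.18584e-12)/ln(0.00012978) ≈ 3.0000.
Then ε_8 ≈ ε_7·(ε_7/ε_6)^p = 2.1094e-18·(2.18584e-12)^3.0000 = 2.1094e-18·1.04437e-35 ≈ 2.203e-53.

2.2e-53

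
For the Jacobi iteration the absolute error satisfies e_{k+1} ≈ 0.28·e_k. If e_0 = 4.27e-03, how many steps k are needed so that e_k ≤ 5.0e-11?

After k steps, e_k ≈ 4.27e-03·0.28^k.
Need 0.28^k ≤ 5.0e-11/4.27e-03 = 1.17096e-08.
k ≥ ln(1.17096e-08)/ln(0.28) = -18.2629/-1.27297 = 14.347.
Smallest integer k = 15.

15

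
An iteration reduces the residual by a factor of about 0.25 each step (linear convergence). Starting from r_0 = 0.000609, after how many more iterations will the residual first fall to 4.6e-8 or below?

After k steps, r_k ≈ 0.000609·0.25^k.
Need 0.25^k ≤ 4.6e-8/0.000609 = 7.55337e-05.
k ≥ ln(7.55337e-05)/ln(0.25) = -9.4909/-1.38629 = 6.846.
Smallest integer k = 7.

7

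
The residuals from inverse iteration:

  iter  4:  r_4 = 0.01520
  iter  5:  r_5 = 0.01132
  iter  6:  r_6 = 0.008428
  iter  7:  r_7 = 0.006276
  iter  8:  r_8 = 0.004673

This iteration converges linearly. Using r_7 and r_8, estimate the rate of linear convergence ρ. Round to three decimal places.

ρ ≈ r_8/r_7 = 0.004673/0.006276 = 0.74458

0.745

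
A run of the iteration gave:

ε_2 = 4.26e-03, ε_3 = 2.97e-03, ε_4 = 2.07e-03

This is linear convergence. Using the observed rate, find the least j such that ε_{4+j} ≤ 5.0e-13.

Rate ρ ≈ ε_4/ε_3 = 2.07e-03/2.97e-03 = 0.6970.
After j more steps, ε_{4+j} ≈ 2.07e-03·ρ^j; need ρ^j ≤ 5.0e-13/2.07e-03 = 2.41546e-10.
j ≥ ln(2.41546e-10)/ln(0.6970) = -22.1440/-0.36097 = 61.346.
So 62 more iterations are needed.

62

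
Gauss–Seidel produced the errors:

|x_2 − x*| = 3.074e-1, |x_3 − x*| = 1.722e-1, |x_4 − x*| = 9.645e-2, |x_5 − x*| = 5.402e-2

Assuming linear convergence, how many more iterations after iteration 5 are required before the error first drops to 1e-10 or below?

35

Rate ρ ≈ |x_5 − x*|/|x_4 − x*| = 5.402e-2/9.645e-2 = 0.5601.
After j more steps, |x_{5+j} − x*| ≈ 5.402e-2·ρ^j; need ρ^j ≤ 1e-10/5.402e-2 = 1.85117e-09.
j ≥ ln(1.85117e-09)/ln(0.5601) = -20.1074/-0.57964 = 34.689.
So 35 more iterations are needed.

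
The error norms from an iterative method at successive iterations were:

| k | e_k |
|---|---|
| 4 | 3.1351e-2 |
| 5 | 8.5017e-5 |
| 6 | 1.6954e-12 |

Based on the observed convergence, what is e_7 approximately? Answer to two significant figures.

1.3e-35

First estimate the order: p ≈ ln(e_6/e_5) / ln(e_5/e_4) = ln(1.6954e-12/8.5017e-5)/ln(8.5017e-5/3.1351e-2) = ln(1.99419e-08)/ln(0.00271178) ≈ 3.0000.
Then e_7 ≈ e_6·(e_6/e_5)^p = 1.6954e-12·(1.99419e-08)^3.0000 = 1.6954e-12·7.93048e-24 ≈ 1.345e-35.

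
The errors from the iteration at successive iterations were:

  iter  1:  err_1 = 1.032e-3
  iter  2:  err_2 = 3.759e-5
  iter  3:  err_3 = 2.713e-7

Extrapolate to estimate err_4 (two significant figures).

First estimate the order: p ≈ ln(err_3/err_2) / ln(err_2/err_1) = ln(2.713e-7/3.759e-5)/ln(3.759e-5/1.032e-3) = ln(0.00721735)/ln(0.0364244) ≈ 1.4887.
Then err_4 ≈ err_3·(err_3/err_2)^p = 2.713e-7·(0.00721735)^1.4887 = 2.713e-7·0.000648287 ≈ 1.759e-10.

1.8e-10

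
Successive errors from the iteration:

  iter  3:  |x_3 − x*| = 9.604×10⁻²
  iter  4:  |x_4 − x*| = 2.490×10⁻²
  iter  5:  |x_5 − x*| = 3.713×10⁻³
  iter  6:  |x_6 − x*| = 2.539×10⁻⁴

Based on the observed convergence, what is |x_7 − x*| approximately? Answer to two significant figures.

5.8e-6

First estimate the order: p ≈ ln(|x_6 − x*|/|x_5 − x*|) / ln(|x_5 − x*|/|x_4 − x*|) = ln(2.539×10⁻⁴/3.713×10⁻³)/ln(3.713×10⁻³/2.490×10⁻²) = ln(0.0683814)/ln(0.149116) ≈ 1.4097.
Then |x_7 − x*| ≈ |x_6 − x*|·(|x_6 − x*|/|x_5 − x*|)^p = 2.539×10⁻⁴·(0.0683814)^1.4097 = 2.539×10⁻⁴·0.0227831 ≈ 5.785e-06.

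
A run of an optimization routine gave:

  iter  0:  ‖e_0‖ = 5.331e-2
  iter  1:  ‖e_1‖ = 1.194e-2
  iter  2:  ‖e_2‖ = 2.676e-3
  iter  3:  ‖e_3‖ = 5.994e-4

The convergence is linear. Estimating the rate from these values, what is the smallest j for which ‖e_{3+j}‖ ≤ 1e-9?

9

Rate ρ ≈ ‖e_3‖/‖e_2‖ = 5.994e-4/2.676e-3 = 0.2240.
After j more steps, ‖e_{3+j}‖ ≈ 5.994e-4·ρ^j; need ρ^j ≤ 1e-9/5.994e-4 = 1.66834e-06.
j ≥ ln(1.66834e-06)/ln(0.2240) = -13.3037/-1.49611 = 8.892.
So 9 more iterations are needed.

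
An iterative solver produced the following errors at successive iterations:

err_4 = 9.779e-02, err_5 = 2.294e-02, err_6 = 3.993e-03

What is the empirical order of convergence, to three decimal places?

1.206

p ≈ ln(err_6/err_5) / ln(err_5/err_4)
  = ln(3.993e-03/2.294e-02) / ln(2.294e-02/9.779e-02)
  = ln(0.174063) / ln(0.234584)
  = -1.748338 / -1.449942 ≈ 1.205799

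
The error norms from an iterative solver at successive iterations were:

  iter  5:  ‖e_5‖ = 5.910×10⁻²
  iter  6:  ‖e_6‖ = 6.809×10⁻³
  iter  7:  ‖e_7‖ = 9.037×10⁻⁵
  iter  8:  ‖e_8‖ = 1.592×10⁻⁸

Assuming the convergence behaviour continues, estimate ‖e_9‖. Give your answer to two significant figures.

First estimate the order: p ≈ ln(‖e_8‖/‖e_7‖) / ln(‖e_7‖/‖e_6‖) = ln(1.592×10⁻⁸/9.037×10⁻⁵)/ln(9.037×10⁻⁵/6.809×10⁻³) = ln(0.000176165)/ln(0.0132721) ≈ 2.0000.
Then ‖e_9‖ ≈ ‖e_8‖·(‖e_8‖/‖e_7‖)^p = 1.592×10⁻⁸·(0.000176165)^2.0000 = 1.592×10⁻⁸·3.10341e-08 ≈ 4.941e-16.

4.9e-16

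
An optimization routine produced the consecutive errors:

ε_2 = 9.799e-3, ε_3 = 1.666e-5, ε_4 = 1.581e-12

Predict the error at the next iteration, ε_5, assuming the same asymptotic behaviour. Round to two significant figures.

2.5e-30

First estimate the order: p ≈ ln(ε_4/ε_3) / ln(ε_3/ε_2) = ln(1.581e-12/1.666e-5)/ln(1.666e-5/9.799e-3) = ln(9.4898e-08)/ln(0.00170017) ≈ 2.5357.
Then ε_5 ≈ ε_4·(ε_4/ε_3)^p = 1.581e-12·(9.4898e-08)^2.5357 = 1.581e-12·1.55751e-18 ≈ 2.462e-30.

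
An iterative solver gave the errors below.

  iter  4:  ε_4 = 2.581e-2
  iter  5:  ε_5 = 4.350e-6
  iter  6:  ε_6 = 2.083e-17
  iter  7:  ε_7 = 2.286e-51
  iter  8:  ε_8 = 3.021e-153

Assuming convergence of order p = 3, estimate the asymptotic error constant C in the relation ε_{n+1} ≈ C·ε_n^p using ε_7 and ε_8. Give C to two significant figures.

0.25

C ≈ ε_8 / ε_7^3
  = 3.021e-153 / (2.286e-51)^3
  = 3.021e-153 / 1.19462e-152 ≈ 0.25288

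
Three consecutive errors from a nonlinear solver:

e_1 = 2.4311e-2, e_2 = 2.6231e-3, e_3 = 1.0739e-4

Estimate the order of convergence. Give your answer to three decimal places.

1.435

p ≈ ln(e_3/e_2) / ln(e_2/e_1)
  = ln(1.0739e-4/2.6231e-3) / ln(2.6231e-3/2.4311e-2)
  = ln(0.0409401) / ln(0.107898)
  = -3.195645 / -2.226569 ≈ 1.435233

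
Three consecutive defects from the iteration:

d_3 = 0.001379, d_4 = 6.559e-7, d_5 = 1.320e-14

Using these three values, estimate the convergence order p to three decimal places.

2.316

p ≈ ln(d_5/d_4) / ln(d_4/d_3)
  = ln(1.320e-14/6.559e-7) / ln(6.559e-7/0.001379)
  = ln(2.0125e-08) / ln(0.000475635)
  = -17.721303 / -7.650860 ≈ 2.316250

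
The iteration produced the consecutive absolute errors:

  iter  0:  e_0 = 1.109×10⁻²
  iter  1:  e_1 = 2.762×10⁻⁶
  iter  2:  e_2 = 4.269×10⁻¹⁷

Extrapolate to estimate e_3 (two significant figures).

First estimate the order: p ≈ ln(e_2/e_1) / ln(e_1/e_0) = ln(4.269×10⁻¹⁷/2.762×10⁻⁶)/ln(2.762×10⁻⁶/1.109×10⁻²) = ln(1.54562e-11)/ln(0.000249053) ≈ 2.9999.
Then e_3 ≈ e_2·(e_2/e_1)^p = 4.269×10⁻¹⁷·(1.54562e-11)^2.9999 = 4.269×10⁻¹⁷·3.7016e-33 ≈ 1.58e-49.

1.6e-49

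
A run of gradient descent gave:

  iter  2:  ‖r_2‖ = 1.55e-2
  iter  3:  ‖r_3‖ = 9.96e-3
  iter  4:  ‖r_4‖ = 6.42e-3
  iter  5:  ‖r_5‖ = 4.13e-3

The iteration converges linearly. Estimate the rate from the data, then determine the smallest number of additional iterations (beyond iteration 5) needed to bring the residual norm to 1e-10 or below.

40

Rate ρ ≈ ‖r_5‖/‖r_4‖ = 4.13e-3/6.42e-3 = 0.6433.
After j more steps, ‖r_{5+j}‖ ≈ 4.13e-3·ρ^j; need ρ^j ≤ 1e-10/4.13e-3 = 2.42131e-08.
j ≥ ln(2.42131e-08)/ln(0.6433) = -17.5364/-0.44114 = 39.752.
So 40 more iterations are needed.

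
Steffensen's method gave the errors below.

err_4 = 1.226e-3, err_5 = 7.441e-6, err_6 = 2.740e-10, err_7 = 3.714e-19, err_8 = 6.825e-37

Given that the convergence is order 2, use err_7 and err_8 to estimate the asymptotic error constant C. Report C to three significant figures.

C ≈ err_8 / err_7^2
  = 6.825e-37 / (3.714e-19)^2
  = 6.825e-37 / 1.37938e-37 ≈ 4.9479

4.95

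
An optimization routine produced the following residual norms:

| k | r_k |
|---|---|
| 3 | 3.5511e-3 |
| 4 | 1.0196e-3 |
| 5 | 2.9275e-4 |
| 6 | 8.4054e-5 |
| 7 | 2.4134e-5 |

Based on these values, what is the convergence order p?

1

Consecutive ratios: r_7/r_6 = 2.4134e-5/8.4054e-5 = 0.287125, r_6/r_5 = 8.4054e-5/2.9275e-4 = 0.287119.
p ≈ ln(0.287125)/ln(0.287119) = -1.2478/-1.2479 ≈ 1.00.
So the convergence is linear (order 1).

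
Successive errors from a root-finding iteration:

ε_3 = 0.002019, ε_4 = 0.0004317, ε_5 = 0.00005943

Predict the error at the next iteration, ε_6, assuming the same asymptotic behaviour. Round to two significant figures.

First estimate the order: p ≈ ln(ε_5/ε_4) / ln(ε_4/ε_3) = ln(0.00005943/0.0004317)/ln(0.0004317/0.002019) = ln(0.137665)/ln(0.213819) ≈ 1.2854.
Then ε_6 ≈ ε_5·(ε_5/ε_4)^p = 0.00005943·(0.137665)^1.2854 = 0.00005943·0.0781707 ≈ 4.646e-06.

4.6e-6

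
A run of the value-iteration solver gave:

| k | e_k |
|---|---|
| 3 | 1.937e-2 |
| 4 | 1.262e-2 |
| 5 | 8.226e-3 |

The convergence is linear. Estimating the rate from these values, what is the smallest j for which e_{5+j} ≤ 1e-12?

54

Rate ρ ≈ e_5/e_4 = 8.226e-3/1.262e-2 = 0.6518.
After j more steps, e_{5+j} ≈ 8.226e-3·ρ^j; need ρ^j ≤ 1e-12/8.226e-3 = 1.21566e-10.
j ≥ ln(1.21566e-10)/ln(0.6518) = -22.8306/-0.42802 = 53.340.
So 54 more iterations are needed.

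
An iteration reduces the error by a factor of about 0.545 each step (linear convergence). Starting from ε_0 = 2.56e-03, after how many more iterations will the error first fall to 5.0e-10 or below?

26

After k steps, ε_k ≈ 2.56e-03·0.545^k.
Need 0.545^k ≤ 5.0e-10/2.56e-03 = 1.95313e-07.
k ≥ ln(1.95313e-07)/ln(0.545) = -15.4487/-0.60697 = 25.452.
Smallest integer k = 26.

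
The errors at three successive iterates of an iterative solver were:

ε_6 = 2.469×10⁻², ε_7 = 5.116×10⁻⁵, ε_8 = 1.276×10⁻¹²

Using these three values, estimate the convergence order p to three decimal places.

2.833

p ≈ ln(ε_8/ε_7) / ln(ε_7/ε_6)
  = ln(1.276×10⁻¹²/5.116×10⁻⁵) / ln(5.116×10⁻⁵/2.469×10⁻²)
  = ln(2.49414e-08) / ln(0.00207209)
  = -17.506737 / -6.179198 ≈ 2.833173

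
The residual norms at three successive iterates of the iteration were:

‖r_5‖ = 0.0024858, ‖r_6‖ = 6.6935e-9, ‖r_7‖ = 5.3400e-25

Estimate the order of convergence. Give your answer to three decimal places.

2.890

p ≈ ln(‖r_7‖/‖r_6‖) / ln(‖r_6‖/‖r_5‖)
  = ln(5.3400e-25/6.6935e-9) / ln(6.6935e-9/0.0024858)
  = ln(7.97789e-17) / ln(2.69269e-06)
  = -37.067273 / -12.824970 ≈ 2.890242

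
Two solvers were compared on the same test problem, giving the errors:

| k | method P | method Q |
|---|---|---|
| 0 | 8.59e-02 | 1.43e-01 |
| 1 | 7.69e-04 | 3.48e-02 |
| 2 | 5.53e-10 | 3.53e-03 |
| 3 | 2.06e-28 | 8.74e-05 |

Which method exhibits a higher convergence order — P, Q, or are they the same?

P

Method P: p ≈ ln(2.06e-28/5.53e-10)/ln(5.53e-10/7.69e-04) ≈ 3.00.
Method Q: p ≈ ln(8.74e-05/3.53e-03)/ln(3.53e-03/3.48e-02) ≈ 1.62.
Method P has the higher order (≈3.0 vs ≈1.6).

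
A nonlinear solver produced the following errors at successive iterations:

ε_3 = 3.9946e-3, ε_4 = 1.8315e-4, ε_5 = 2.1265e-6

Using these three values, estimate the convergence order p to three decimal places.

1.446

p ≈ ln(ε_5/ε_4) / ln(ε_4/ε_3)
  = ln(2.1265e-6/1.8315e-4) / ln(1.8315e-4/3.9946e-3)
  = ln(0.0116107) / ln(0.0458494)
  = -4.455828 / -3.082393 ≈ 1.445574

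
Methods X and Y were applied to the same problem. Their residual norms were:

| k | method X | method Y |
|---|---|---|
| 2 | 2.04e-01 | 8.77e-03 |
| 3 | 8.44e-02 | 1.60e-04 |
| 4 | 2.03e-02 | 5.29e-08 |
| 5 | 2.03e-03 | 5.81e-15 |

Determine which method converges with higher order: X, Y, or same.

Y

Method X: p ≈ ln(2.03e-03/2.03e-02)/ln(2.03e-02/8.44e-02) ≈ 1.62.
Method Y: p ≈ ln(5.81e-15/5.29e-08)/ln(5.29e-08/1.60e-04) ≈ 2.00.
Method Y has the higher order (≈2.0 vs ≈1.6).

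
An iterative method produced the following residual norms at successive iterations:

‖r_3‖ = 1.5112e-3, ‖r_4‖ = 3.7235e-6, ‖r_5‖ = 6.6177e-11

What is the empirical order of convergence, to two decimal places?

1.82

p ≈ ln(‖r_5‖/‖r_4‖) / ln(‖r_4‖/‖r_3‖)
  = ln(6.6177e-11/3.7235e-6) / ln(3.7235e-6/1.5112e-3)
  = ln(1.77728e-05) / ln(0.00246394)
  = -10.93784 / -6.00599 ≈ 1.82116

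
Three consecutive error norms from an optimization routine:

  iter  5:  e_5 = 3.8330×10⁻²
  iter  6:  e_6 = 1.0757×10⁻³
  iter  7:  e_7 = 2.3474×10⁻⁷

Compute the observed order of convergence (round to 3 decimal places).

p ≈ ln(e_7/e_6) / ln(e_6/e_5)
  = ln(2.3474×10⁻⁷/1.0757×10⁻³) / ln(1.0757×10⁻³/3.8330×10⁻²)
  = ln(0.000218221) / ln(0.0280642)
  = -8.430002 / -3.573261 ≈ 2.359190

2.359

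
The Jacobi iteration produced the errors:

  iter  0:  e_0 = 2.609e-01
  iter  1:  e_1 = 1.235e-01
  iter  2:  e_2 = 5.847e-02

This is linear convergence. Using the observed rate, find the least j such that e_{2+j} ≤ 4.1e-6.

Rate ρ ≈ e_2/e_1 = 5.847e-02/1.235e-01 = 0.4734.
After j more steps, e_{2+j} ≈ 5.847e-02·ρ^j; need ρ^j ≤ 4.1e-6/5.847e-02 = 7.01214e-05.
j ≥ ln(7.01214e-05)/ln(0.4734) = -9.5653/-0.74781 = 12.791.
So 13 more iterations are needed.

13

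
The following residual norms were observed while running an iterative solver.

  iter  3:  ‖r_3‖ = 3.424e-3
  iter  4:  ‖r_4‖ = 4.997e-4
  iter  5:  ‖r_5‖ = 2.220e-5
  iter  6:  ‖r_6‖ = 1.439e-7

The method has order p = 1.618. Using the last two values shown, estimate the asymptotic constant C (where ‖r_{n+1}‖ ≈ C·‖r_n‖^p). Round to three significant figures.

4.87

C ≈ ‖r_6‖ / ‖r_5‖^1.618
  = 1.439e-7 / (2.220e-5)^1.618
  = 1.439e-7 / 2.95392e-08 ≈ 4.8715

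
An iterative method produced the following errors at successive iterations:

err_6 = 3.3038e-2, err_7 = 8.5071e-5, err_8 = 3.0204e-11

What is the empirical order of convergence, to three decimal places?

p ≈ ln(err_8/err_7) / ln(err_7/err_6)
  = ln(3.0204e-11/8.5071e-5) / ln(8.5071e-5/3.3038e-2)
  = ln(3.55045e-07) / ln(0.00257494)
  = -14.851021 / -5.961929 ≈ 2.490976

2.491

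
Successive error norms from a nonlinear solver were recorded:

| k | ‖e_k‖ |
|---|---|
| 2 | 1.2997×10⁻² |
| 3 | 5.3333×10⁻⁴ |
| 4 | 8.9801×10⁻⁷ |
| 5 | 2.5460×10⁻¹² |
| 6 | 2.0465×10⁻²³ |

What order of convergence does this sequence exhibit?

Consecutive ratios: ‖e_6‖/‖e_5‖ = 2.0465×10⁻²³/2.5460×10⁻¹² = 8.0381e-12, ‖e_5‖/‖e_4‖ = 2.5460×10⁻¹²/8.9801×10⁻⁷ = 2.83516e-06.
p ≈ ln(8.0381e-12)/ln(2.83516e-06) = -25.5468/-12.7734 ≈ 2.00.
So the convergence is quadratic (order 2).

2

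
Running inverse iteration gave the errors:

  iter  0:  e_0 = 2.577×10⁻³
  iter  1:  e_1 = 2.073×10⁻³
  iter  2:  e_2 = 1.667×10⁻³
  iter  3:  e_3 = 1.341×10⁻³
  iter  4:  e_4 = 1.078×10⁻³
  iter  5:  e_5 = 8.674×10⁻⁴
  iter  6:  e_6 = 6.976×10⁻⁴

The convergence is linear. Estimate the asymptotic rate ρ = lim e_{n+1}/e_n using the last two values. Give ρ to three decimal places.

ρ ≈ e_6/e_5 = 6.976×10⁻⁴/8.674×10⁻⁴ = 0.80424

0.804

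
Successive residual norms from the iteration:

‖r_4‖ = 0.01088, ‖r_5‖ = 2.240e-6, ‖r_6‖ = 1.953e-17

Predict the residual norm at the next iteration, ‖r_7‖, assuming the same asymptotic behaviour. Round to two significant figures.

First estimate the order: p ≈ ln(‖r_6‖/‖r_5‖) / ln(‖r_5‖/‖r_4‖) = ln(1.953e-17/2.240e-6)/ln(2.240e-6/0.01088) = ln(8.71875e-12)/ln(0.000205882) ≈ 3.0001.
Then ‖r_7‖ ≈ ‖r_6‖·(‖r_6‖/‖r_5‖)^p = 1.953e-17·(8.71875e-12)^3.0001 = 1.953e-17·6.61084e-34 ≈ 1.291e-50.

1.3e-50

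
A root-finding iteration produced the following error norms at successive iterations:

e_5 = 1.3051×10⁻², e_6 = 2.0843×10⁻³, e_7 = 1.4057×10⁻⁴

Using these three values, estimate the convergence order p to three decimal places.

1.470

p ≈ ln(e_7/e_6) / ln(e_6/e_5)
  = ln(1.4057×10⁻⁴/2.0843×10⁻³) / ln(2.0843×10⁻³/1.3051×10⁻²)
  = ln(0.0674423) / ln(0.159704)
  = -2.696483 / -1.834433 ≈ 1.469927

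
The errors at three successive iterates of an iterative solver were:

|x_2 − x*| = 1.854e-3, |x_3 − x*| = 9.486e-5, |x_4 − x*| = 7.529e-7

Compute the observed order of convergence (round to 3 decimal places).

1.627

p ≈ ln(|x_4 − x*|/|x_3 − x*|) / ln(|x_3 − x*|/|x_2 − x*|)
  = ln(7.529e-7/9.486e-5) / ln(9.486e-5/1.854e-3)
  = ln(0.00793696) / ln(0.051165)
  = -4.836225 / -2.972700 ≈ 1.626880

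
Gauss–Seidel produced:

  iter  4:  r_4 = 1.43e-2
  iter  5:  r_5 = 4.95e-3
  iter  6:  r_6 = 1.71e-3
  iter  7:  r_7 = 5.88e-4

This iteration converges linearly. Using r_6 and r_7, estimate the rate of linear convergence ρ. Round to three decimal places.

0.344

ρ ≈ r_7/r_6 = 5.88e-4/1.71e-3 = 0.34386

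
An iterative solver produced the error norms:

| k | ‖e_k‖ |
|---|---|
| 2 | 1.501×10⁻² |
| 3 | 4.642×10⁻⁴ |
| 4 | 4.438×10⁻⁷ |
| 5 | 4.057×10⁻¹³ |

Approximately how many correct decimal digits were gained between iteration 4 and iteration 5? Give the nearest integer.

Digits gained ≈ log₁₀(‖e_4‖/‖e_5‖) = log₁₀(4.438×10⁻⁷/4.057×10⁻¹³) = log₁₀(1.09391e+06) ≈ 6.039.

6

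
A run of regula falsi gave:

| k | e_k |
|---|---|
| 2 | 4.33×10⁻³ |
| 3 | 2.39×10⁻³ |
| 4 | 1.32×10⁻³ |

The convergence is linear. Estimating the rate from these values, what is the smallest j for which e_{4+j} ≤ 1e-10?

Rate ρ ≈ e_4/e_3 = 1.32×10⁻³/2.39×10⁻³ = 0.5523.
After j more steps, e_{4+j} ≈ 1.32×10⁻³·ρ^j; need ρ^j ≤ 1e-10/1.32×10⁻³ = 7.57576e-08.
j ≥ ln(7.57576e-08)/ln(0.5523) = -16.3957/-0.59366 = 27.618.
So 28 more iterations are needed.

28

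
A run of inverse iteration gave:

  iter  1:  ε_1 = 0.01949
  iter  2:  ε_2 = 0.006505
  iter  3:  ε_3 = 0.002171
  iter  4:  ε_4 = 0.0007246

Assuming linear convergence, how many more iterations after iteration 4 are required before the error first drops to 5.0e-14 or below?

22

Rate ρ ≈ ε_4/ε_3 = 0.0007246/0.002171 = 0.3338.
After j more steps, ε_{4+j} ≈ 0.0007246·ρ^j; need ρ^j ≤ 5.0e-14/0.0007246 = 6.90036e-11.
j ≥ ln(6.90036e-11)/ln(0.3338) = -23.3969/-1.09721 = 21.324.
So 22 more iterations are needed.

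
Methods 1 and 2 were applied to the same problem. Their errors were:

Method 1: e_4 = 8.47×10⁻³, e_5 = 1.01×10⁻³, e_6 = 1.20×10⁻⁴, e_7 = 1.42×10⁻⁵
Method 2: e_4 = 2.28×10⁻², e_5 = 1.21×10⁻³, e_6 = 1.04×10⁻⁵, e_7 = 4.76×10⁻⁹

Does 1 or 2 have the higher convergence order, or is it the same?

2

Method 1: p ≈ ln(1.42×10⁻⁵/1.20×10⁻⁴)/ln(1.20×10⁻⁴/1.01×10⁻³) ≈ 1.00.
Method 2: p ≈ ln(4.76×10⁻⁹/1.04×10⁻⁵)/ln(1.04×10⁻⁵/1.21×10⁻³) ≈ 1.62.
Method 2 has the higher order (≈1.6 vs ≈1.0).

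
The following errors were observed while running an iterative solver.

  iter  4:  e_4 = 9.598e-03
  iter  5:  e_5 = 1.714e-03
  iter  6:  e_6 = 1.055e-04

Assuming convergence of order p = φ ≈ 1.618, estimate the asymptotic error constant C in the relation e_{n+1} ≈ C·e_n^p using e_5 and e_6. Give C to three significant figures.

C ≈ e_6 / e_5^1.618
  = 1.055e-04 / (1.714e-03)^1.618
  = 1.055e-04 / 3.3468e-05 ≈ 3.1523

3.15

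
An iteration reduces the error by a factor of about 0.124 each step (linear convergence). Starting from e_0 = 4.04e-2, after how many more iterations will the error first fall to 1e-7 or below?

After k steps, e_k ≈ 4.04e-2·0.124^k.
Need 0.124^k ≤ 1e-7/4.04e-2 = 2.47525e-06.
k ≥ ln(2.47525e-06)/ln(0.124) = -12.9092/-2.08747 = 6.184.
Smallest integer k = 7.

7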